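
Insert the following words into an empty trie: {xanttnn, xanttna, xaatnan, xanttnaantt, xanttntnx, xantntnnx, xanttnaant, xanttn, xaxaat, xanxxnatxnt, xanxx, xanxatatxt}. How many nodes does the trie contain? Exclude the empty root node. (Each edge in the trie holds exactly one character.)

43

Count nodes per top-level branch (shared prefixes stored once):
  'x'-branch (xaatnan, xantntnnx, xanttn, xanttna, xanttnaant, xanttnaantt, xanttnn, xanttntnx, xanxatatxt, xanxx, xanxxnatxnt, xaxaat): 43 nodes
Sum: 43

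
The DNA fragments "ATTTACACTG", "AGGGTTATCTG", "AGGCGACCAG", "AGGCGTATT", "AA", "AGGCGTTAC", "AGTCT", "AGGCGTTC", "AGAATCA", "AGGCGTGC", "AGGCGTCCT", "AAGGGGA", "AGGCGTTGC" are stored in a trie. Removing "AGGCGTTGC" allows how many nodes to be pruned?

2

Walk "AGGCGTTGC" from the leaf back toward the root, removing each node that no remaining word uses.
The suffix "GC" (2 nodes) is used only by "AGGCGTTGC"; the node for "AGGCGTT" still has the child "A", so pruning stops there.
Nodes removed: 2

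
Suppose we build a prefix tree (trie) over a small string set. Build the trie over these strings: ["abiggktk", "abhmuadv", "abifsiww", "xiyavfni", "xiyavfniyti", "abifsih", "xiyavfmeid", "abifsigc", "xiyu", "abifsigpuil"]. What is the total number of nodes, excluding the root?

42

Trace insertions, counting only characters that open a new branch:
  "abiggktk" → 8 new (a, b, i, g, g, k, t, k)
  "abhmuadv" → prefix "ab" already present; 6 new (h, m, u, a, d, v)
  "abifsiww" → prefix "abi" already present; 5 new (f, s, i, w, w)
  "xiyavfni" → 8 new (x, i, y, a, v, f, n, i)
  "xiyavfniyti" → prefix "xiyavfni" already present; 3 new (y, t, i)
  "abifsih" → prefix "abifsi" already present; 1 new (h)
  "xiyavfmeid" → prefix "xiyavf" already present; 4 new (m, e, i, d)
  "abifsigc" → prefix "abifsi" already present; 2 new (g, c)
  "xiyu" → prefix "xiy" already present; 1 new (u)
  "abifsigpuil" → prefix "abifsig" already present; 4 new (p, u, i, l)
Total nodes = 8 + 6 + 5 + 8 + 3 + 1 + 4 + 2 + 1 + 4 = 42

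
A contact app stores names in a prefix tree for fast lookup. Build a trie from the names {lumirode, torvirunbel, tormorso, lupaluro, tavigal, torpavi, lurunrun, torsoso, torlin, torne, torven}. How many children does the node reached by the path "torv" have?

2

The children of the "torv" node are the distinct next characters among strings starting with "torv".
Distinct next characters after "torv": e, i.
That node has 2 child edges.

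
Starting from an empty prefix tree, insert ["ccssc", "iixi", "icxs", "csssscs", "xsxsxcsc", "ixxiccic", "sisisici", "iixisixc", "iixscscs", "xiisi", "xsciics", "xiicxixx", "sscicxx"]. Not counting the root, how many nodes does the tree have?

70

For each word, the new-node count is its length minus the longest prefix already in the trie:
  "ccssc" → 5 new (c, c, s, s, c)
  "iixi" → 4 new (i, i, x, i)
  "icxs" → prefix "i" already present; 3 new (c, x, s)
  "csssscs" → prefix "c" already present; 6 new (s, s, s, s, c, s)
  "xsxsxcsc" → 8 new (x, s, x, s, x, c, s, c)
  "ixxiccic" → prefix "i" already present; 7 new (x, x, i, c, c, i, c)
  "sisisici" → 8 new (s, i, s, i, s, i, c, i)
  "iixisixc" → prefix "iixi" already present; 4 new (s, i, x, c)
  "iixscscs" → prefix "iix" already present; 5 new (s, c, s, c, s)
  "xiisi" → prefix "x" already present; 4 new (i, i, s, i)
  "xsciics" → prefix "xs" already present; 5 new (c, i, i, c, s)
  "xiicxixx" → prefix "xii" already present; 5 new (c, x, i, x, x)
  "sscicxx" → prefix "s" already present; 6 new (s, c, i, c, x, x)
Total nodes = 5 + 4 + 3 + 6 + 8 + 7 + 8 + 4 + 5 + 4 + 5 + 5 + 6 = 70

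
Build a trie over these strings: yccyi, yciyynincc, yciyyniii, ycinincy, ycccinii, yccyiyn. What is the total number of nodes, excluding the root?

27

Count nodes per top-level branch (shared prefixes stored once):
  'y'-branch (ycccinii, yccyi, yccyiyn, ycinincy, yciyyniii, yciyynincc): 27 nodes
Sum: 27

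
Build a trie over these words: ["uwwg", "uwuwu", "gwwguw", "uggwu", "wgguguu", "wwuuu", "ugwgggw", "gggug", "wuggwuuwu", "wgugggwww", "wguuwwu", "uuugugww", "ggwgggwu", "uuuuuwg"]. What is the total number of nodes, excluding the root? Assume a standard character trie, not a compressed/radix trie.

73

Insert word by word; a character creates a node only if that edge doesn't already exist:
  "uwwg" → 4 new (u, w, w, g)
  "uwuwu" → prefix "uw" already present; 3 new (u, w, u)
  "gwwguw" → 6 new (g, w, w, g, u, w)
  "uggwu" → prefix "u" already present; 4 new (g, g, w, u)
  "wgguguu" → 7 new (w, g, g, u, g, u, u)
  "wwuuu" → prefix "w" already present; 4 new (w, u, u, u)
  "ugwgggw" → prefix "ug" already present; 5 new (w, g, g, g, w)
  "gggug" → prefix "g" already present; 4 new (g, g, u, g)
  "wuggwuuwu" → prefix "w" already present; 8 new (u, g, g, w, u, u, w, u)
  "wgugggwww" → prefix "wg" already present; 7 new (u, g, g, g, w, w, w)
  "wguuwwu" → prefix "wgu" already present; 4 new (u, w, w, u)
  "uuugugww" → prefix "u" already present; 7 new (u, u, g, u, g, w, w)
  "ggwgggwu" → prefix "gg" already present; 6 new (w, g, g, g, w, u)
  "uuuuuwg" → prefix "uuu" already present; 4 new (u, u, w, g)
Total nodes = 4 + 3 + 6 + 4 + 7 + 4 + 5 + 4 + 8 + 7 + 4 + 7 + 6 + 4 = 73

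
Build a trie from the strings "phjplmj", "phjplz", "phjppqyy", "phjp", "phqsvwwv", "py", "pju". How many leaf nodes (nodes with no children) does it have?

Leaves are exactly the stored words that no other stored word extends.
Those words: "phjplmj", "phjplz", "phjppqyy", "phqsvwwv", "pju", "py"
Leaf count: 6

6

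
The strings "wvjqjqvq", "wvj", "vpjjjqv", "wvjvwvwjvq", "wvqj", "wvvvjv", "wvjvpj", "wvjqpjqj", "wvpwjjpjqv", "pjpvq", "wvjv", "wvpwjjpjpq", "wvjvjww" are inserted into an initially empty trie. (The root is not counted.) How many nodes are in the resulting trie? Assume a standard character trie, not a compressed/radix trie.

52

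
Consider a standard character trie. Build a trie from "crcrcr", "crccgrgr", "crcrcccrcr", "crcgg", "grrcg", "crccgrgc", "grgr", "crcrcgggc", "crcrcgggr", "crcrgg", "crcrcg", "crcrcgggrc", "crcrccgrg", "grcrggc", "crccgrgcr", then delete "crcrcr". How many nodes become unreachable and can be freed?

A node on "crcrcr"'s path can go only if nothing else ends at it or branches off below it.
The suffix "r" (1 node) is used only by "crcrcr"; the node for "crcrc" still has the child "c", so pruning stops there.
Nodes removed: 1

1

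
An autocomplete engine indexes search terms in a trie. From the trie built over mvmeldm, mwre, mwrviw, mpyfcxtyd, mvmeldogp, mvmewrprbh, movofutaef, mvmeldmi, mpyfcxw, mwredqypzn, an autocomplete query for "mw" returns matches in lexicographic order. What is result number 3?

mwrviw

DFS of the "mw" subtree visits, in order: "mwre", "mwredqypzn", "mwrviw"
Position 3: mwrviw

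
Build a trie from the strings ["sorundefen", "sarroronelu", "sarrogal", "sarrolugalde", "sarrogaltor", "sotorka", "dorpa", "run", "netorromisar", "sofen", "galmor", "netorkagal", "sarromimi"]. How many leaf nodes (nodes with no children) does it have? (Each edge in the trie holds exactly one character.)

12

Leaves are exactly the stored words that no other stored word extends.
Those words: "dorpa", "galmor", "netorkagal", "netorromisar", "run", "sarrogaltor", "sarrolugalde", "sarromimi", "sarroronelu", "sofen", "sorundefen", "sotorka"
Leaf count: 12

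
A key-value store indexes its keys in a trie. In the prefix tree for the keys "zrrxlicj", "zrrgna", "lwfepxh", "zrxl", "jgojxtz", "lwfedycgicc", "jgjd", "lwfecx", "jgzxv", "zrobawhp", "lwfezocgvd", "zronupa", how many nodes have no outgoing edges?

12

A leaf is a node with no children — equivalently, the end of a word that is not a proper prefix of any other stored word.
Those words: "jgjd", "jgojxtz", "jgzxv", "lwfecx", "lwfedycgicc", "lwfepxh", "lwfezocgvd", "zrobawhp", "zronupa", "zrrgna", "zrrxlicj", "zrxl"
Leaf count: 12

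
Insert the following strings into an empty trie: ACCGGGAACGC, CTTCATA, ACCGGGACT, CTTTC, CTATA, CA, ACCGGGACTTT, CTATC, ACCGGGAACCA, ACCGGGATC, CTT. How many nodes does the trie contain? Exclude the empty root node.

Count nodes per top-level branch (shared prefixes stored once):
  'A'-branch (ACCGGGAACCA, ACCGGGAACGC, ACCGGGACT, ACCGGGACTTT, ACCGGGATC): 19 nodes
  'C'-branch (CA, CTATA, CTATC, CTT, CTTCATA, CTTTC): 14 nodes
Sum: 33

33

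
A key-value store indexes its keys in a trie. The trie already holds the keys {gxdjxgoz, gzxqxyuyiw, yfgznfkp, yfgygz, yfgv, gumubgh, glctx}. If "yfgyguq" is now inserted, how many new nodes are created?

2

The longest prefix of "yfgyguq" already in the trie is "yfgyg" (length 5).
So 7 − 5 = 2 new nodes.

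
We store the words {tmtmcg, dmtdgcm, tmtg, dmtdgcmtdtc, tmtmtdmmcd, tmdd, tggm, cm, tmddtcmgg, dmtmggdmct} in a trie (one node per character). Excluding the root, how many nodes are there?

Insert word by word; a character creates a node only if that edge doesn't already exist:
  "tmtmcg" → 6 new (t, m, t, m, c, g)
  "dmtdgcm" → 7 new (d, m, t, d, g, c, m)
  "tmtg" → prefix "tmt" already present; 1 new (g)
  "dmtdgcmtdtc" → prefix "dmtdgcm" already present; 4 new (t, d, t, c)
  "tmtmtdmmcd" → prefix "tmtm" already present; 6 new (t, d, m, m, c, d)
  "tmdd" → prefix "tm" already present; 2 new (d, d)
  "tggm" → prefix "t" already present; 3 new (g, g, m)
  "cm" → 2 new (c, m)
  "tmddtcmgg" → prefix "tmdd" already present; 5 new (t, c, m, g, g)
  "dmtmggdmct" → prefix "dmt" already present; 7 new (m, g, g, d, m, c, t)
Total nodes = 6 + 7 + 1 + 4 + 6 + 2 + 3 + 2 + 5 + 7 = 43

43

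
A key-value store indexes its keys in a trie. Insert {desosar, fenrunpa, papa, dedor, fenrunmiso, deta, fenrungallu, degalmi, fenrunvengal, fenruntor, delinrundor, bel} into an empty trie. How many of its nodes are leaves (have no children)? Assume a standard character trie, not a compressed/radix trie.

12

Leaves are exactly the stored words that no other stored word extends.
Those words: "bel", "dedor", "degalmi", "delinrundor", "desosar", "deta", "fenrungallu", "fenrunmiso", "fenrunpa", "fenruntor", "fenrunvengal", "papa"
Leaf count: 12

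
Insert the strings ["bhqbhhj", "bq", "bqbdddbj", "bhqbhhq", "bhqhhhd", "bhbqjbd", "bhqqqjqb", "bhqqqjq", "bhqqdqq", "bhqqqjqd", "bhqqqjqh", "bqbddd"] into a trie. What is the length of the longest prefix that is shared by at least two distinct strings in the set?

Look for the deepest trie node that still has at least two words in its subtree.
"bhqqqjq" and "bhqqqjqb" agree on "bhqqqjq" (7 characters) before diverging; nothing deeper is shared.
Longest shared-prefix length: 7

7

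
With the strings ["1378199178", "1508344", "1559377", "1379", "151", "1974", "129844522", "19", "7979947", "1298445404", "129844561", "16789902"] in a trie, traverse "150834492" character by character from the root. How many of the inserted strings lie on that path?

Check each prefix of "150834492" against the stored set — each match is an end-marker on the path.
Prefixes of the query that are stored words: "1508344"
Count: 1

1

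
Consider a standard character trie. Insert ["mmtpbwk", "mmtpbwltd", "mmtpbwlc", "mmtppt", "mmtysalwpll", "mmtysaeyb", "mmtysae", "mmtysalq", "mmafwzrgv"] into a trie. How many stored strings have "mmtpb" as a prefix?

Traverse to the node for "mmtpb", then collect every word in that subtree.
Matches: "mmtpbwk", "mmtpbwlc", "mmtpbwltd"
Count: 3

3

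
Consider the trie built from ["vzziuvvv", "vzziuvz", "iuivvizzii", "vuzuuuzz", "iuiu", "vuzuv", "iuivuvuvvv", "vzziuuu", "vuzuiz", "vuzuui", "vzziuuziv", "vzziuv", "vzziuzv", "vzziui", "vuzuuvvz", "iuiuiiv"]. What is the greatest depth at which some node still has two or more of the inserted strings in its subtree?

6

The deepest shared node is where two words last agree before diverging.
"vzziuuu" and "vzziuuziv" agree on "vzziuu" (6 characters) before diverging; nothing deeper is shared.
Longest shared-prefix length: 6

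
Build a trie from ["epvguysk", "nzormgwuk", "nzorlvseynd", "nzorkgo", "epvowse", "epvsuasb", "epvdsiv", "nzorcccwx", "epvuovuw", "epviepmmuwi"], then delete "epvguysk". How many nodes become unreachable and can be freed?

5

Walk "epvguysk" from the leaf back toward the root, removing each node that no remaining word uses.
The suffix "guysk" (5 nodes) is used only by "epvguysk"; the node for "epv" still has the child "o", so pruning stops there.
Nodes removed: 5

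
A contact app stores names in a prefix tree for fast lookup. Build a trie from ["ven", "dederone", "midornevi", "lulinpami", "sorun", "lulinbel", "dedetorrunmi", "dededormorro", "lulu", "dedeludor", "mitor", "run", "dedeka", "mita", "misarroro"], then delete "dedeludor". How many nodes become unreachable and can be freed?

5

A node on "dedeludor"'s path can go only if nothing else ends at it or branches off below it.
The suffix "ludor" (5 nodes) is used only by "dedeludor"; the node for "dede" still has the child "r", so pruning stops there.
Nodes removed: 5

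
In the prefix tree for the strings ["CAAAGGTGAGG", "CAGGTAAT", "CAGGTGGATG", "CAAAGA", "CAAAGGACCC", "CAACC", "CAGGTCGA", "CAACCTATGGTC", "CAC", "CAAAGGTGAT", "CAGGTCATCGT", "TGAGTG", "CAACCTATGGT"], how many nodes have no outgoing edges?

11

A leaf is a node with no children — equivalently, the end of a word that is not a proper prefix of any other stored word.
Those words: "CAAAGA", "CAAAGGACCC", "CAAAGGTGAGG", "CAAAGGTGAT", "CAACCTATGGTC", "CAC", "CAGGTAAT", "CAGGTCATCGT", "CAGGTCGA", "CAGGTGGATG", "TGAGTG"
Leaf count: 11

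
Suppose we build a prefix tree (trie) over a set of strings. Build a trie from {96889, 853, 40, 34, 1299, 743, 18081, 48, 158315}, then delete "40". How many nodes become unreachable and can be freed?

After clearing the end-marker at "40", prune upward until reaching a node still needed by another word.
The suffix "0" (1 node) is used only by "40"; the node for "4" still has the child "8", so pruning stops there.
Nodes removed: 1

1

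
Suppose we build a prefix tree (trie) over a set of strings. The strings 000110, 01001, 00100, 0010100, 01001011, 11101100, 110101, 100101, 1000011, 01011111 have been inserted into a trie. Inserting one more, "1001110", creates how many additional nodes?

The longest prefix of "1001110" already in the trie is "1001" (length 4).
Each of the 3 remaining characters creates one node.

3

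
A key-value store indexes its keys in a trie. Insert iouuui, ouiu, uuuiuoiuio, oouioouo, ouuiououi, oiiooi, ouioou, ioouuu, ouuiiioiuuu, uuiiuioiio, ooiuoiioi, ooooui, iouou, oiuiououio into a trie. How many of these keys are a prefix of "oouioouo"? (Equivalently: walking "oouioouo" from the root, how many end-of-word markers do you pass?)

Check each prefix of "oouioouo" against the stored set — each match is an end-marker on the path.
Prefixes of the query that are stored words: "oouioouo"
Count: 1

1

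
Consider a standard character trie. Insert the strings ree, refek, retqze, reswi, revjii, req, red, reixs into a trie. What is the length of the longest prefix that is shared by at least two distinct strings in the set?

Look for the deepest trie node that still has at least two words in its subtree.
e.g. "red" and "ree" share the prefix "re" of length 2; no pair shares a longer one.
Longest shared-prefix length: 2

2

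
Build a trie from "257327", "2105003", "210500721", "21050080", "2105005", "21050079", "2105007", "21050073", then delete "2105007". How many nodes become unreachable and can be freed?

After clearing the end-marker at "2105007", prune upward until reaching a node still needed by another word.
Every node on "2105007" is still needed (e.g. by "210500721"), so nothing is freed.
Nodes removed: 0

0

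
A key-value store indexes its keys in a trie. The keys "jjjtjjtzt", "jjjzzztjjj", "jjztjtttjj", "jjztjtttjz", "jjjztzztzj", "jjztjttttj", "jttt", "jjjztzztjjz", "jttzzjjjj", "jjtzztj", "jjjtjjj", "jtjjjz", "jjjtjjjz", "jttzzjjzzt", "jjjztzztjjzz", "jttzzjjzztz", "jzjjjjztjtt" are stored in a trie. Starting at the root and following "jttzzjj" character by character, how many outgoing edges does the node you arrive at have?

2

Follow the path "jttzzjj" to its node, then look at its outgoing edges.
Characters that immediately follow "jttzzjj" among the stored strings: {j, z}.
That node has 2 child edges.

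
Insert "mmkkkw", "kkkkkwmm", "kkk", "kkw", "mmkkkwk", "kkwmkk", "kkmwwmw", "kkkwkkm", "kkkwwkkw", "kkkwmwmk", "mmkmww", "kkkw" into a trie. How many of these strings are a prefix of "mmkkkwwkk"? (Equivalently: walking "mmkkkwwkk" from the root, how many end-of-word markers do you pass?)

1

Check each prefix of "mmkkkwwkk" against the stored set — each match is an end-marker on the path.
Prefixes of the query that are stored words: "mmkkkw"
Count: 1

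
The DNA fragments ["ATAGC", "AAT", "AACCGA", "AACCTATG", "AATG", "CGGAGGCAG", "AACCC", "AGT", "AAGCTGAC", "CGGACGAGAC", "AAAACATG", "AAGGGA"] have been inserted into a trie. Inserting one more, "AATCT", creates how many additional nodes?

2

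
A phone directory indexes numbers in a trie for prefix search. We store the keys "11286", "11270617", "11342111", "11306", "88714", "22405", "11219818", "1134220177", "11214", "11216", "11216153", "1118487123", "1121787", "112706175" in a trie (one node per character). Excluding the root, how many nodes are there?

Count nodes per top-level branch (shared prefixes stored once):
  '1'-branch (1118487123, 11214, 11216, 11216153, 1121787, 11219818, 11270617, 112706175, 11286, 11306, 11342111, 1134220177): 45 nodes
  '2'-branch (22405): 5 nodes
  '8'-branch (88714): 5 nodes
Sum: 55

55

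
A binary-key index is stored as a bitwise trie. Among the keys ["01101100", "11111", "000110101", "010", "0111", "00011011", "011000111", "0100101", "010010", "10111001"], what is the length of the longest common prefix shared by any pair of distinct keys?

7

Look for the deepest trie node that still has at least two words in its subtree.
"000110101" and "00011011" agree on "0001101" (7 characters) before diverging; nothing deeper is shared.
Longest shared-prefix length: 7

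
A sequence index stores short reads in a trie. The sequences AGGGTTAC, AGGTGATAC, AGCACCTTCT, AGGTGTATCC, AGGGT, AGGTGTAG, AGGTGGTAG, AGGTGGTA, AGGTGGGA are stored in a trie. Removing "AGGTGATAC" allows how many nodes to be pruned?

4

After clearing the end-marker at "AGGTGATAC", prune upward until reaching a node still needed by another word.
The suffix "ATAC" (4 nodes) is used only by "AGGTGATAC"; the node for "AGGTG" still has the child "T", so pruning stops there.
Nodes removed: 4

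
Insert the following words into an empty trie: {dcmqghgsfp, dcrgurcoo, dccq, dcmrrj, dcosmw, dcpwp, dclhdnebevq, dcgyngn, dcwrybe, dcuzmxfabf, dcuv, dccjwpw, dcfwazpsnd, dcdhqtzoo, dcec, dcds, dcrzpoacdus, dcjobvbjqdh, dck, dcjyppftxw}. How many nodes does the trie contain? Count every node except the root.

Count nodes per top-level branch (shared prefixes stored once):
  'd'-branch (dccjwpw, dccq, dcdhqtzoo, dcds, dcec, dcfwazpsnd, dcgyngn, dcjobvbjqdh, dcjyppftxw, dck, dclhdnebevq, dcmqghgsfp, dcmrrj, dcosmw, dcpwp, dcrgurcoo, dcrzpoacdus, dcuv, dcuzmxfabf, dcwrybe): 104 nodes
Sum: 104

104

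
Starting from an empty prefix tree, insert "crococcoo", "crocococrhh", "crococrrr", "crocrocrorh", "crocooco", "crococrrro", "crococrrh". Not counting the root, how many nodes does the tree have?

29

Trace insertions, counting only characters that open a new branch:
  "crococcoo" → 9 new (c, r, o, c, o, c, c, o, o)
  "crocococrhh" → prefix "crococ" already present; 5 new (o, c, r, h, h)
  "crococrrr" → prefix "crococ" already present; 3 new (r, r, r)
  "crocrocrorh" → prefix "croc" already present; 7 new (r, o, c, r, o, r, h)
  "crocooco" → prefix "croco" already present; 3 new (o, c, o)
  "crococrrro" → prefix "crococrrr" already present; 1 new (o)
  "crococrrh" → prefix "crococrr" already present; 1 new (h)
Total nodes = 9 + 5 + 3 + 7 + 3 + 1 + 1 = 29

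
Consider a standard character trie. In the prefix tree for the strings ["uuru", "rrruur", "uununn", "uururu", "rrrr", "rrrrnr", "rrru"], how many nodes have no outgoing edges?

Leaves are exactly the stored words that no other stored word extends.
Those words: "rrrrnr", "rrruur", "uununn", "uururu"
Leaf count: 4

4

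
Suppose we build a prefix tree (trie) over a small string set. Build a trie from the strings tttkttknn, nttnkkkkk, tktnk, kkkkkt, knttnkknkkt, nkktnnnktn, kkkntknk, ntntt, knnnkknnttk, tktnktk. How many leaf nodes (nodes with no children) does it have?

A leaf is a node with no children — equivalently, the end of a word that is not a proper prefix of any other stored word.
Those words: "kkkkkt", "kkkntknk", "knnnkknnttk", "knttnkknkkt", "nkktnnnktn", "ntntt", "nttnkkkkk", "tktnktk", "tttkttknn"
Leaf count: 9

9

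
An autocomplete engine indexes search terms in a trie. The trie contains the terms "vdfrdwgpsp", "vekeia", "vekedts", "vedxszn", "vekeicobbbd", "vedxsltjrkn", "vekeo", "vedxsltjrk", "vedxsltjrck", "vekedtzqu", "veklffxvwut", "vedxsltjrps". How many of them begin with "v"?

12

Traverse to the node for "v", then collect every word in that subtree.
Words under "v": vdfrdwgpsp, vedxsltjrck, vedxsltjrk, vedxsltjrkn, vedxsltjrps, vedxszn, vekedts, vekedtzqu, vekeia, vekeicobbbd, vekeo, veklffxvwut
Count: 12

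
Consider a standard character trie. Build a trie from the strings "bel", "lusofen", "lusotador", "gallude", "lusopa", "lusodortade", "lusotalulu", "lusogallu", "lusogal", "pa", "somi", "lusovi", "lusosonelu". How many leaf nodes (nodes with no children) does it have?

Leaves are exactly the stored words that no other stored word extends.
Those words: "bel", "gallude", "lusodortade", "lusofen", "lusogallu", "lusopa", "lusosonelu", "lusotador", "lusotalulu", "lusovi", "pa", "somi"
Leaf count: 12

12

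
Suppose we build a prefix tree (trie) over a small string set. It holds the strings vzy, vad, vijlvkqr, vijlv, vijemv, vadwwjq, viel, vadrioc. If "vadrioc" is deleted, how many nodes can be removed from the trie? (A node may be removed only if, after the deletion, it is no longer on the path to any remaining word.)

Walk "vadrioc" from the leaf back toward the root, removing each node that no remaining word uses.
The suffix "rioc" (4 nodes) is used only by "vadrioc"; the node for "vad" still has the child "w", so pruning stops there.
Nodes removed: 4

4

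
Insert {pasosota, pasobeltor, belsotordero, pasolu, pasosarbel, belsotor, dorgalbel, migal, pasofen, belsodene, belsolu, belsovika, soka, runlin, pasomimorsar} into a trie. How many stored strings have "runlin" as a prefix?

1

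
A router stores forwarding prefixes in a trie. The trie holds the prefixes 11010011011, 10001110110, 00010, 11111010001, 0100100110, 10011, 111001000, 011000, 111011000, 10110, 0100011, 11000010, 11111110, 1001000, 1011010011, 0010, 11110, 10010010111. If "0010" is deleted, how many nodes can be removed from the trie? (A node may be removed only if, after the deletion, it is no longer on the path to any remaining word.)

2

A node on "0010"'s path can go only if nothing else ends at it or branches off below it.
The suffix "10" (2 nodes) is used only by "0010"; the node for "00" still has the child "0", so pruning stops there.
Nodes removed: 2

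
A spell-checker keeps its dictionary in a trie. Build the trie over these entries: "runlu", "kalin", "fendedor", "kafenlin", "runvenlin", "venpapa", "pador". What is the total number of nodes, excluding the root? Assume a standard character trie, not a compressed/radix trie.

Trace insertions, counting only characters that open a new branch:
  "runlu" → 5 new (r, u, n, l, u)
  "kalin" → 5 new (k, a, l, i, n)
  "fendedor" → 8 new (f, e, n, d, e, d, o, r)
  "kafenlin" → prefix "ka" already present; 6 new (f, e, n, l, i, n)
  "runvenlin" → prefix "run" already present; 6 new (v, e, n, l, i, n)
  "venpapa" → 7 new (v, e, n, p, a, p, a)
  "pador" → 5 new (p, a, d, o, r)
Total nodes = 5 + 5 + 8 + 6 + 6 + 7 + 5 = 42

42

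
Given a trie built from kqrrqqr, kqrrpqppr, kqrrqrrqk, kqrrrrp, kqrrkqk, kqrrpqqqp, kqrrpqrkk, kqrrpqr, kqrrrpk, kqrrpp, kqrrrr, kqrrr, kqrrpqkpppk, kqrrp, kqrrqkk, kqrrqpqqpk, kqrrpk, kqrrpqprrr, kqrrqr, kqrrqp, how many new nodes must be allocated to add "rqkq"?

4

Nothing in the trie begins with "r"; the whole of "rqkq" is new.
4 − 0 = 4 new nodes.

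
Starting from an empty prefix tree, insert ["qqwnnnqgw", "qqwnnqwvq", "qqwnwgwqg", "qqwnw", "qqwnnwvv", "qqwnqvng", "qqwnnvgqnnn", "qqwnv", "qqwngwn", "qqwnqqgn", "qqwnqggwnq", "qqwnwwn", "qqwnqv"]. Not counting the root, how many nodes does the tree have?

For each word, the new-node count is its length minus the longest prefix already in the trie:
  "qqwnnnqgw" → 9 new (q, q, w, n, n, n, q, g, w)
  "qqwnnqwvq" → prefix "qqwnn" already present; 4 new (q, w, v, q)
  "qqwnwgwqg" → prefix "qqwn" already present; 5 new (w, g, w, q, g)
  "qqwnw" → prefix "qqwnw" already present; 0 new (none)
  "qqwnnwvv" → prefix "qqwnn" already present; 3 new (w, v, v)
  "qqwnqvng" → prefix "qqwn" already present; 4 new (q, v, n, g)
  "qqwnnvgqnnn" → prefix "qqwnn" already present; 6 new (v, g, q, n, n, n)
  "qqwnv" → prefix "qqwn" already present; 1 new (v)
  "qqwngwn" → prefix "qqwn" already present; 3 new (g, w, n)
  "qqwnqqgn" → prefix "qqwnq" already present; 3 new (q, g, n)
  "qqwnqggwnq" → prefix "qqwnq" already present; 5 new (g, g, w, n, q)
  "qqwnwwn" → prefix "qqwnw" already present; 2 new (w, n)
  "qqwnqv" → prefix "qqwnqv" already present; 0 new (none)
Total nodes = 9 + 4 + 5 + 0 + 3 + 4 + 6 + 1 + 3 + 3 + 5 + 2 + 0 = 45

45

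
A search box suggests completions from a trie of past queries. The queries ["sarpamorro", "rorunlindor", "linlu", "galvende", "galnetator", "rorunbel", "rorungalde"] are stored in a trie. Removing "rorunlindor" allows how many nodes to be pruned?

6

A node on "rorunlindor"'s path can go only if nothing else ends at it or branches off below it.
The suffix "lindor" (6 nodes) is used only by "rorunlindor"; the node for "rorun" still has the child "b", so pruning stops there.
Nodes removed: 6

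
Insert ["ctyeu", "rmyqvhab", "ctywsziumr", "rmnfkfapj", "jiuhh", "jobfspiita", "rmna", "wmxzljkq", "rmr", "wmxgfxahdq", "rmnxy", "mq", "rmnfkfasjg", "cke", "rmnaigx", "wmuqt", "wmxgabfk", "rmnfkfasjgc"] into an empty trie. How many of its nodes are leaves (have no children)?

16

Leaves are exactly the stored words that no other stored word extends.
Those words: "cke", "ctyeu", "ctywsziumr", "jiuhh", "jobfspiita", "mq", "rmnaigx", "rmnfkfapj", "rmnfkfasjgc", "rmnxy", "rmr", "rmyqvhab", "wmuqt", "wmxgabfk", "wmxgfxahdq", "wmxzljkq"
Leaf count: 16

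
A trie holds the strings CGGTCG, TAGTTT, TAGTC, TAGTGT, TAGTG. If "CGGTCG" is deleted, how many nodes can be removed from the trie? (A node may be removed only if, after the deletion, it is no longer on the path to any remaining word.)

6

After clearing the end-marker at "CGGTCG", prune upward until reaching a node still needed by another word.
No other word shares any prefix with "CGGTCG", so all 6 of its nodes go.
Nodes removed: 6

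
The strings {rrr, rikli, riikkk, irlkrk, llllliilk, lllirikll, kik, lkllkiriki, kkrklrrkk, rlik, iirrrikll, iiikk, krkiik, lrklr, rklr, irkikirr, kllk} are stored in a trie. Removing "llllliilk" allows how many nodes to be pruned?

6

A node on "llllliilk"'s path can go only if nothing else ends at it or branches off below it.
The suffix "lliilk" (6 nodes) is used only by "llllliilk"; the node for "lll" still has the child "i", so pruning stops there.
Nodes removed: 6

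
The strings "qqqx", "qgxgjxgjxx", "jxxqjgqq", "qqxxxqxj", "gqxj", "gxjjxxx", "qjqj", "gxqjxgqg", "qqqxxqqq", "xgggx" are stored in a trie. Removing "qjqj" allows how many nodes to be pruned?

Walk "qjqj" from the leaf back toward the root, removing each node that no remaining word uses.
The suffix "jqj" (3 nodes) is used only by "qjqj"; the node for "q" still has the child "q", so pruning stops there.
Nodes removed: 3

3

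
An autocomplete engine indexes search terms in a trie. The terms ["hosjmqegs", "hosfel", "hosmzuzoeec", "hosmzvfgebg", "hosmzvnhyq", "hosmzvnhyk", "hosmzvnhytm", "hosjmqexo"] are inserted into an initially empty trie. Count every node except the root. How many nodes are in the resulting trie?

Insert word by word; a character creates a node only if that edge doesn't already exist:
  "hosjmqegs" → 9 new (h, o, s, j, m, q, e, g, s)
  "hosfel" → prefix "hos" already present; 3 new (f, e, l)
  "hosmzuzoeec" → prefix "hos" already present; 8 new (m, z, u, z, o, e, e, c)
  "hosmzvfgebg" → prefix "hosmz" already present; 6 new (v, f, g, e, b, g)
  "hosmzvnhyq" → prefix "hosmzv" already present; 4 new (n, h, y, q)
  "hosmzvnhyk" → prefix "hosmzvnhy" already present; 1 new (k)
  "hosmzvnhytm" → prefix "hosmzvnhy" already present; 2 new (t, m)
  "hosjmqexo" → prefix "hosjmqe" already present; 2 new (x, o)
Total nodes = 9 + 3 + 8 + 6 + 4 + 1 + 2 + 2 = 35

35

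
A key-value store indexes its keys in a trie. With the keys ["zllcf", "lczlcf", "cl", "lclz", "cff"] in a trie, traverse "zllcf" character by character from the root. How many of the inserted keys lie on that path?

1

Check each prefix of "zllcf" against the stored set — each match is an end-marker on the path.
Prefixes of the query that are stored words: "zllcf"
Count: 1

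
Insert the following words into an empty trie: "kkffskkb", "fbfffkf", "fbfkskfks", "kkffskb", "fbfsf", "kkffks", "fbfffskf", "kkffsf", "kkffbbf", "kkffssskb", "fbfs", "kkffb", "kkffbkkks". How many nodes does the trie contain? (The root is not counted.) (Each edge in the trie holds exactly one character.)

41

Trace insertions, counting only characters that open a new branch:
  "kkffskkb" → 8 new (k, k, f, f, s, k, k, b)
  "fbfffkf" → 7 new (f, b, f, f, f, k, f)
  "fbfkskfks" → prefix "fbf" already present; 6 new (k, s, k, f, k, s)
  "kkffskb" → prefix "kkffsk" already present; 1 new (b)
  "fbfsf" → prefix "fbf" already present; 2 new (s, f)
  "kkffks" → prefix "kkff" already present; 2 new (k, s)
  "fbfffskf" → prefix "fbfff" already present; 3 new (s, k, f)
  "kkffsf" → prefix "kkffs" already present; 1 new (f)
  "kkffbbf" → prefix "kkff" already present; 3 new (b, b, f)
  "kkffssskb" → prefix "kkffs" already present; 4 new (s, s, k, b)
  "fbfs" → prefix "fbfs" already present; 0 new (none)
  "kkffb" → prefix "kkffb" already present; 0 new (none)
  "kkffbkkks" → prefix "kkffb" already present; 4 new (k, k, k, s)
Total nodes = 8 + 7 + 6 + 1 + 2 + 2 + 3 + 1 + 3 + 4 + 0 + 0 + 4 = 41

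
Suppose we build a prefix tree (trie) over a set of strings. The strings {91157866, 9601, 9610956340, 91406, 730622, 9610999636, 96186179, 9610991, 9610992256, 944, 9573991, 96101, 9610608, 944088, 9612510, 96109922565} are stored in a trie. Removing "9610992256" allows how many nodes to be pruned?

0

After clearing the end-marker at "9610992256", prune upward until reaching a node still needed by another word.
Every node on "9610992256" is still needed (e.g. by "96109922565"), so nothing is freed.
Nodes removed: 0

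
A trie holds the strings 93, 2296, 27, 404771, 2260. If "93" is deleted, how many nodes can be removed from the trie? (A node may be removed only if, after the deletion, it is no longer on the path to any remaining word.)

A node on "93"'s path can go only if nothing else ends at it or branches off below it.
No other word shares any prefix with "93", so all 2 of its nodes go.
Nodes removed: 2

2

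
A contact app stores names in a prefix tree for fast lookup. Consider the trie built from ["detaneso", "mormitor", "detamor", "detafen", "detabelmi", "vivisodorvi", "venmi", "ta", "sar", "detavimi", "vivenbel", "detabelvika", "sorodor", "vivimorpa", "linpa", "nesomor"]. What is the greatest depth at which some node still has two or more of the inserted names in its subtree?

7

The deepest shared node is where two words last agree before diverging.
e.g. "detabelmi" and "detabelvika" share the prefix "detabel" of length 7; no pair shares a longer one.
Longest shared-prefix length: 7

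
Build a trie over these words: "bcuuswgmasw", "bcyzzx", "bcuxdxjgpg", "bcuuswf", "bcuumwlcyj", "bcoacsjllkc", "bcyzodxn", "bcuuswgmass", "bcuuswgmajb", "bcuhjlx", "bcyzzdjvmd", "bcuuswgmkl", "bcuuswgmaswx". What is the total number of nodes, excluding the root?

Count nodes per top-level branch (shared prefixes stored once):
  'b'-branch (bcoacsjllkc, bcuhjlx, bcuumwlcyj, bcuuswf, bcuuswgmajb, bcuuswgmass, bcuuswgmasw, bcuuswgmaswx, bcuuswgmkl, bcuxdxjgpg, bcyzodxn, bcyzzdjvmd, bcyzzx): 57 nodes
Sum: 57

57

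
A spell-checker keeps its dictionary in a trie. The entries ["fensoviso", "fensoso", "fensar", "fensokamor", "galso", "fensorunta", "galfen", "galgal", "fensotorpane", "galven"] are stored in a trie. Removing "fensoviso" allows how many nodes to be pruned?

After clearing the end-marker at "fensoviso", prune upward until reaching a node still needed by another word.
The suffix "viso" (4 nodes) is used only by "fensoviso"; the node for "fenso" still has the child "s", so pruning stops there.
Nodes removed: 4

4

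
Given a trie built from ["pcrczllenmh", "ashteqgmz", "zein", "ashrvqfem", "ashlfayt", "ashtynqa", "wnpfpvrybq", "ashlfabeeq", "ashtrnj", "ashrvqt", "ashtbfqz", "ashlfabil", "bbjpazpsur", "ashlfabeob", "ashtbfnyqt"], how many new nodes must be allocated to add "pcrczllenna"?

Walking "pcrczllenna" from the root, the first 9 characters ("pcrczllen") follow existing edges; "n" is the first miss.
New nodes needed: |"pcrczllenna"| − 9 = 11 − 9 = 2.

2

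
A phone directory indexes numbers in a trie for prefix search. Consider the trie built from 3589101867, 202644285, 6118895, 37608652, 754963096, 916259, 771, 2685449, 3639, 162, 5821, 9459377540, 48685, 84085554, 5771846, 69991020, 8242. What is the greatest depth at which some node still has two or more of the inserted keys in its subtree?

1

The deepest shared node is where two words last agree before diverging.
"202644285" and "2685449" agree on "2" (1 characters) before diverging; nothing deeper is shared.
Longest shared-prefix length: 1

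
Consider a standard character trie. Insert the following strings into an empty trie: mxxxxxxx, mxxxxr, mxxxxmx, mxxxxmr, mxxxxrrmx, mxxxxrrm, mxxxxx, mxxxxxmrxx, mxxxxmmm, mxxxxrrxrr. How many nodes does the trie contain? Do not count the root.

24

Trace insertions, counting only characters that open a new branch:
  "mxxxxxxx" → 8 new (m, x, x, x, x, x, x, x)
  "mxxxxr" → prefix "mxxxx" already present; 1 new (r)
  "mxxxxmx" → prefix "mxxxx" already present; 2 new (m, x)
  "mxxxxmr" → prefix "mxxxxm" already present; 1 new (r)
  "mxxxxrrmx" → prefix "mxxxxr" already present; 3 new (r, m, x)
  "mxxxxrrm" → prefix "mxxxxrrm" already present; 0 new (none)
  "mxxxxx" → prefix "mxxxxx" already present; 0 new (none)
  "mxxxxxmrxx" → prefix "mxxxxx" already present; 4 new (m, r, x, x)
  "mxxxxmmm" → prefix "mxxxxm" already present; 2 new (m, m)
  "mxxxxrrxrr" → prefix "mxxxxrr" already present; 3 new (x, r, r)
Total nodes = 8 + 1 + 2 + 1 + 3 + 0 + 0 + 4 + 2 + 3 = 24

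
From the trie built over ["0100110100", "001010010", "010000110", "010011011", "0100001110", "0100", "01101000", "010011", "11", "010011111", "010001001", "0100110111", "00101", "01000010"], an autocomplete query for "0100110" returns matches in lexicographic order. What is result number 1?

0100110100

Filter for "0100110…" and sort: "0100110100", "010011011", "0100110111"
The 1st is 0100110100.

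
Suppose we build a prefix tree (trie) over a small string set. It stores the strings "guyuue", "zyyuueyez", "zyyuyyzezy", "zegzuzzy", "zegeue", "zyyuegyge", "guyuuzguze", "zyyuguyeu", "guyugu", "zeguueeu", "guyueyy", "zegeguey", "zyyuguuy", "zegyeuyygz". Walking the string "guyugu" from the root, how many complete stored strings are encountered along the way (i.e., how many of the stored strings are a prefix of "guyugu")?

Walk "guyugu" from the root; an end-of-word marker is hit whenever a stored word is a prefix of "guyugu".
Prefixes of the query that are stored words: "guyugu"
Count: 1

1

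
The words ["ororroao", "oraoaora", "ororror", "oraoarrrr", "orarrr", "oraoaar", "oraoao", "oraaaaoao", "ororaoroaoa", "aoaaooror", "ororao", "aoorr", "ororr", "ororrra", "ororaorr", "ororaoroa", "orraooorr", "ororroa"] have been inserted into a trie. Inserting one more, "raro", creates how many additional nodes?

4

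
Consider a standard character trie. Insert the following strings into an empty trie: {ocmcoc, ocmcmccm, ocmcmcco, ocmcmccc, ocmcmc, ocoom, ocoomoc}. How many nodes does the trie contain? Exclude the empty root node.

Insert word by word; a character creates a node only if that edge doesn't already exist:
  "ocmcoc" → 6 new (o, c, m, c, o, c)
  "ocmcmccm" → prefix "ocmc" already present; 4 new (m, c, c, m)
  "ocmcmcco" → prefix "ocmcmcc" already present; 1 new (o)
  "ocmcmccc" → prefix "ocmcmcc" already present; 1 new (c)
  "ocmcmc" → prefix "ocmcmc" already present; 0 new (none)
  "ocoom" → prefix "oc" already present; 3 new (o, o, m)
  "ocoomoc" → prefix "ocoom" already present; 2 new (o, c)
Total nodes = 6 + 4 + 1 + 1 + 0 + 3 + 2 = 17

17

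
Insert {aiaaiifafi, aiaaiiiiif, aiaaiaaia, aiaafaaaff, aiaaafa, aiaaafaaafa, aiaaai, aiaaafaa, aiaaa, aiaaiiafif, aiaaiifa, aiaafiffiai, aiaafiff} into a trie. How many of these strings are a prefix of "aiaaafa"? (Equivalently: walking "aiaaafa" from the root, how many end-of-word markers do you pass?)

2

Check each prefix of "aiaaafa" against the stored set — each match is an end-marker on the path.
Prefixes of the query that are stored words: "aiaaa", "aiaaafa"
Count: 2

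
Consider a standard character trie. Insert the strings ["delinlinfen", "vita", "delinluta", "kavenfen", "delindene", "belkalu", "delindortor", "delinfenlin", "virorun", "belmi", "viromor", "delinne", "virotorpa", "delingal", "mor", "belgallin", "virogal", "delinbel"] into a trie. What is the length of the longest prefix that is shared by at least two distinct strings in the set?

6

Look for the deepest trie node that still has at least two words in its subtree.
"delindene" and "delindortor" agree on "delind" (6 characters) before diverging; nothing deeper is shared.
Longest shared-prefix length: 6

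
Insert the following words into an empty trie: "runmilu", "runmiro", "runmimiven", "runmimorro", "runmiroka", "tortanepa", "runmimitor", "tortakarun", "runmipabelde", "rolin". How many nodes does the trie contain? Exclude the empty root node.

Trace insertions, counting only characters that open a new branch:
  "runmilu" → 7 new (r, u, n, m, i, l, u)
  "runmiro" → prefix "runmi" already present; 2 new (r, o)
  "runmimiven" → prefix "runmi" already present; 5 new (m, i, v, e, n)
  "runmimorro" → prefix "runmim" already present; 4 new (o, r, r, o)
  "runmiroka" → prefix "runmiro" already present; 2 new (k, a)
  "tortanepa" → 9 new (t, o, r, t, a, n, e, p, a)
  "runmimitor" → prefix "runmimi" already present; 3 new (t, o, r)
  "tortakarun" → prefix "torta" already present; 5 new (k, a, r, u, n)
  "runmipabelde" → prefix "runmi" already present; 7 new (p, a, b, e, l, d, e)
  "rolin" → prefix "r" already present; 4 new (o, l, i, n)
Total nodes = 7 + 2 + 5 + 4 + 2 + 9 + 3 + 5 + 7 + 4 = 48

48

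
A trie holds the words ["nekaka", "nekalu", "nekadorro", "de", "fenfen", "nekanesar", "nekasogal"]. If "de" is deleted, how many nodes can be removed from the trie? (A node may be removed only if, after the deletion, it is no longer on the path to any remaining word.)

2

After clearing the end-marker at "de", prune upward until reaching a node still needed by another word.
No other word shares any prefix with "de", so all 2 of its nodes go.
Nodes removed: 2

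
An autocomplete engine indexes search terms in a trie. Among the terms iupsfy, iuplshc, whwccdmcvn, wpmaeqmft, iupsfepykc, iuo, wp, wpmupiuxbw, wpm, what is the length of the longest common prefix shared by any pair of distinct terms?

5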